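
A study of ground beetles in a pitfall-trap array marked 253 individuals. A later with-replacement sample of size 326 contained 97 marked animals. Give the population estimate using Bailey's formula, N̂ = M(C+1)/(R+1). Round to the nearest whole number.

N ≈ 844

N̂ = 253·(326+1)/(97+1) = 253·327/98 = 82731/98 ≈ 844.2 → 844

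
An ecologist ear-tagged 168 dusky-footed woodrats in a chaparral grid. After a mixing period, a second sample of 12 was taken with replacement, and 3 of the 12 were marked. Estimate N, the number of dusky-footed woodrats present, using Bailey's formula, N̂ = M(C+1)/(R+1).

N̂ = 168·(12+1)/(3+1) = 168·13/4 = 2184/4 = 546

N = 546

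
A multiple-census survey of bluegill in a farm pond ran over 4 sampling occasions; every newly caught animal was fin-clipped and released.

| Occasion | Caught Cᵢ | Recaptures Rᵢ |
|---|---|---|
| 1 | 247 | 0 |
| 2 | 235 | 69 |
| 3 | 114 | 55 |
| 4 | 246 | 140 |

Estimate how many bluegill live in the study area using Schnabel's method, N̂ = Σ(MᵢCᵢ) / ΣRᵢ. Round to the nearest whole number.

Marked at large before each occasion: Mᵢ = Σⱼ<ᵢ (Cⱼ − Rⱼ) → M1=0, M2=247, M3=413, M4=472
Σ MᵢCᵢ = 0·247 + 247·235 + 413·114 + 472·246 = 0 + 58045 + 47082 + 116112 = 221239
Σ Rᵢ = 0 + 69 + 55 + 140 = 264
N̂ = 221239 / 264 ≈ 838.0 → 838

N ≈ 838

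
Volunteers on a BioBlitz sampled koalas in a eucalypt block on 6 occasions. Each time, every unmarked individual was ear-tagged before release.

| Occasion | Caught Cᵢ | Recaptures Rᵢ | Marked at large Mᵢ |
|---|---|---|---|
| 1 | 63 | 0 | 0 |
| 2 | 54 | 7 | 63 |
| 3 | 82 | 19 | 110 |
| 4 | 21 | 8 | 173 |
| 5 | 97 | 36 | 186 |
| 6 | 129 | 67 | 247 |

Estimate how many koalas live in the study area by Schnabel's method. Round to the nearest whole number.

Σ MᵢCᵢ = 0·63 + 63·54 + 110·82 + 173·21 + 186·97 + 247·129 = 0 + 3402 + 9020 + 3633 + 18042 + 31863 = 65960
Σ Rᵢ = 0 + 7 + 19 + 8 + 36 + 67 = 137
N̂ = 65960 / 137 ≈ 481.46 → 481

N ≈ 481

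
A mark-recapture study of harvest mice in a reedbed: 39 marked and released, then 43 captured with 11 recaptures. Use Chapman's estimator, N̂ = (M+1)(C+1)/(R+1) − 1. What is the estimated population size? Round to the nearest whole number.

N ≈ 146

N̂ = (39+1)(43+1)/(11+1) − 1 = 40·44/12 − 1
= 1760/12 − 1 ≈ 146.7 − 1 ≈ 145.7 → 146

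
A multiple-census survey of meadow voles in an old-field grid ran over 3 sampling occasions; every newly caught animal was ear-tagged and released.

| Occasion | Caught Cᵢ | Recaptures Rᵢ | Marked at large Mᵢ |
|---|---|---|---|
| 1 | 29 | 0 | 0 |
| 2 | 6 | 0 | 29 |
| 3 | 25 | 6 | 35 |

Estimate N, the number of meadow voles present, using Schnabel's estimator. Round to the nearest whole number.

N ≈ 175

Σ MᵢCᵢ = 0·29 + 29·6 + 35·25 = 0 + 174 + 875 = 1049
Σ Rᵢ = 0 + 0 + 6 = 6
N̂ = 1049 / 6 ≈ 174.8 → 175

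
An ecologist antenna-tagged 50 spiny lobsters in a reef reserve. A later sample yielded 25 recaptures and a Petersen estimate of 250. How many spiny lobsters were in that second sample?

From N = M·C/R: C = N·R / M = 250·25 / 50 = 6250 / 50 = 125.

C = 125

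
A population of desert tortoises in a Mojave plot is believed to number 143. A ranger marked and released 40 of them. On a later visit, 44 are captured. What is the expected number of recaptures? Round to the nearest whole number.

expected recaptures ≈ 12

Expected recaptures E[R] = M·C / N.
E[R] = 40 × 44 / 143 = 1760 / 143 ≈ 12.3 → 12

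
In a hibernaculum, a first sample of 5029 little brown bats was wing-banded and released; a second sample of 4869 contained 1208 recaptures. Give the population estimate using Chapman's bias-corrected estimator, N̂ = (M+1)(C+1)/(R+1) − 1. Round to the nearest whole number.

N ≈ 20,260

N̂ = (5029+1)(4869+1)/(1208+1) − 1 = 5030·4870/1209 − 1
= 24496100/1209 − 1 ≈ 20261.46 − 1 ≈ 20260.46 → 20260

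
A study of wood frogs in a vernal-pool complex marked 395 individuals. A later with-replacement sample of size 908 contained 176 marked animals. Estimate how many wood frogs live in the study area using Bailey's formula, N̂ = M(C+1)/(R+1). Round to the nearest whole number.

N̂ = 395·(908+1)/(176+1) = 395·909/177 = 359055/177 ≈ 2028.6 → 2029

N ≈ 2029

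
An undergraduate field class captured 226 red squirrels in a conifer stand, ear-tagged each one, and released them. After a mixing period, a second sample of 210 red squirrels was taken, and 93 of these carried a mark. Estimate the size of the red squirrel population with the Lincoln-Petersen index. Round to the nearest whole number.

N ≈ 510

If marked individuals mix randomly, R/C ≈ M/N, giving N ≈ M·C/R.
N = (226 × 210) / 93 = 47460 / 93 ≈ 510.3 → 510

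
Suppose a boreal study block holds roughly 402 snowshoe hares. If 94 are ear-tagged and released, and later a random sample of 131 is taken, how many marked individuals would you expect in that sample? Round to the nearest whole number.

Expected recaptures E[R] = M·C / N.
E[R] = 94 × 131 / 402 = 12314 / 402 ≈ 30.6 → 31

expected recaptures ≈ 31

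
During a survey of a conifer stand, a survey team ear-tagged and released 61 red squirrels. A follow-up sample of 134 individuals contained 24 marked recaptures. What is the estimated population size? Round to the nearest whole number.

N ≈ 341

Lincoln-Petersen assumes M/N = R/C, so N = M·C / R.
N = (61 × 134) / 24 = 8174 / 24 ≈ 340.6 → 341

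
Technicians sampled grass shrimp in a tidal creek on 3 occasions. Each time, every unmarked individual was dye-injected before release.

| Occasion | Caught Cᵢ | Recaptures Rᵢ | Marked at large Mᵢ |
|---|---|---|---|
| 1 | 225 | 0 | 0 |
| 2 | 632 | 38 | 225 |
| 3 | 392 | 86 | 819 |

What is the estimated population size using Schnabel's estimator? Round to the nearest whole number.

N ≈ 3736

Σ MᵢCᵢ = 0·225 + 225·632 + 819·392 = 0 + 142200 + 321048 = 463248
Σ Rᵢ = 0 + 38 + 86 = 124
N̂ = 463248 / 124 ≈ 3735.9 → 3736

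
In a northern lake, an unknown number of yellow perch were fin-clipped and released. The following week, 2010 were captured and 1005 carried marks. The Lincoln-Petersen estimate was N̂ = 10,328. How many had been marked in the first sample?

M = 5164

From N = M·C/R: M = N·R / C = 10328·1005 / 2010 = 10379640 / 2010 = 5164.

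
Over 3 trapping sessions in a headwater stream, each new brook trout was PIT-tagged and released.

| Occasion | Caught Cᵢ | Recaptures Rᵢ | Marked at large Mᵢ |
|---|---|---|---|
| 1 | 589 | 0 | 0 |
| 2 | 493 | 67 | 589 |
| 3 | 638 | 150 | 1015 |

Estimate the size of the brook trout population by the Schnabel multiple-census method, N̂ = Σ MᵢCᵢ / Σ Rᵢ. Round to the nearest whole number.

N ≈ 4322

Σ MᵢCᵢ = 0·589 + 589·493 + 1015·638 = 0 + 290377 + 647570 = 937947
Σ Rᵢ = 0 + 67 + 150 = 217
N̂ = 937947 / 217 ≈ 4322.3 → 4322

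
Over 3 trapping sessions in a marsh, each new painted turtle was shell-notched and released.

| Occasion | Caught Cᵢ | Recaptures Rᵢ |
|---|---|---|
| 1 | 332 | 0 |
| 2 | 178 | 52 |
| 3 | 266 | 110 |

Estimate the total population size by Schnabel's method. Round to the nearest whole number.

Marked at large before each occasion: Mᵢ = Σⱼ<ᵢ (Cⱼ − Rⱼ) → M1=0, M2=332, M3=458
Σ MᵢCᵢ = 0·332 + 332·178 + 458·266 = 0 + 59096 + 121828 = 180924
Σ Rᵢ = 0 + 52 + 110 = 162
N̂ = 180924 / 162 ≈ 1116.8 → 1117

N ≈ 1117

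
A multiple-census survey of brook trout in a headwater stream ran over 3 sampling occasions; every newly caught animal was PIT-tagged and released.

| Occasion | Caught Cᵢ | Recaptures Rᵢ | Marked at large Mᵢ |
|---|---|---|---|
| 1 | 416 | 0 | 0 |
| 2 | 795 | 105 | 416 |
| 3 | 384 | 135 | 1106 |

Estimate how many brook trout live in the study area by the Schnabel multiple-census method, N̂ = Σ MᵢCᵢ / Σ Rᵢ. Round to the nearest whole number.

Σ MᵢCᵢ = 0·416 + 416·795 + 1106·384 = 0 + 330720 + 424704 = 755424
Σ Rᵢ = 0 + 105 + 135 = 240
N̂ = 755424 / 240 ≈ 3147.6 → 3148

N ≈ 3148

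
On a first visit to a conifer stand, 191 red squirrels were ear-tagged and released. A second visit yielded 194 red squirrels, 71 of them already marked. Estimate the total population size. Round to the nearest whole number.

N ≈ 522

N = (191 × 194) / 71 = 37054 / 71 ≈ 521.9 → 522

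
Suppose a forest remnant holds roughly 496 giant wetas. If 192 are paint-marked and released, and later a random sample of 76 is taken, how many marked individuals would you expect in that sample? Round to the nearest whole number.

expected recaptures ≈ 29

The marked fraction of the population is 192/496, so in a sample of 76 expect C·(M/N) marked.
E[R] = 192 × 76 / 496 = 14592 / 496 ≈ 29.4 → 29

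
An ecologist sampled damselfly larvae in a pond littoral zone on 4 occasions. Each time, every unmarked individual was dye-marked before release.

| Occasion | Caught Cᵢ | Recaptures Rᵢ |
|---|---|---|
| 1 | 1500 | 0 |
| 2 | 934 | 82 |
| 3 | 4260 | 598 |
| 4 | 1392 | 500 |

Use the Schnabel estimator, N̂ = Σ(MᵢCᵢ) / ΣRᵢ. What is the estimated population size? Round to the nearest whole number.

Marked at large before each occasion: Mᵢ = Σⱼ<ᵢ (Cⱼ − Rⱼ) → M1=0, M2=1500, M3=2352, M4=6014
Σ MᵢCᵢ = 0·1500 + 1500·934 + 2352·4260 + 6014·1392 = 0 + 1401000 + 10019520 + 8371488 = 19792008
Σ Rᵢ = 0 + 82 + 598 + 500 = 1180
N̂ = 19792008 / 1180 ≈ 16772.9 → 16773

N ≈ 16,773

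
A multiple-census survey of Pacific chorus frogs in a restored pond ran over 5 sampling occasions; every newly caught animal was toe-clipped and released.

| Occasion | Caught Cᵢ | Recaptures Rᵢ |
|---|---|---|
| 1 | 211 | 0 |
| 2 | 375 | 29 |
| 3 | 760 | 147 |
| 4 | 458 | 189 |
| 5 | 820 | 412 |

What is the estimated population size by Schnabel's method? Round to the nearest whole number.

Marked at large before each occasion: Mᵢ = Σⱼ<ᵢ (Cⱼ − Rⱼ) → M1=0, M2=211, M3=557, M4=1170, M5=1439
Σ MᵢCᵢ = 0·211 + 211·375 + 557·760 + 1170·458 + 1439·820 = 0 + 79125 + 423320 + 535860 + 1179980 = 2218285
Σ Rᵢ = 0 + 29 + 147 + 189 + 412 = 777
N̂ = 2218285 / 777 ≈ 2854.9 → 2855

N ≈ 2855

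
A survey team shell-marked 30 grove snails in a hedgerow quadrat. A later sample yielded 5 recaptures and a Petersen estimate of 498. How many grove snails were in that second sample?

From N = M·C/R: C = N·R / M = 498·5 / 30 = 2490 / 30 = 83.

C = 83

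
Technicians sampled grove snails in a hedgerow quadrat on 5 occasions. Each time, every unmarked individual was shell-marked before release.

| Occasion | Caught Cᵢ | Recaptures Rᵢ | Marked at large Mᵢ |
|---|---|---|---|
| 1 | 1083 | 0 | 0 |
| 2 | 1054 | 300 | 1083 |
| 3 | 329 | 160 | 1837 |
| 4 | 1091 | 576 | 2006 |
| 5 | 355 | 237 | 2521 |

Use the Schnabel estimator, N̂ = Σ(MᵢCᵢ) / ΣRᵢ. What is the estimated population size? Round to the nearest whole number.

N ≈ 3794

Σ MᵢCᵢ = 0·1083 + 1083·1054 + 1837·329 + 2006·1091 + 2521·355 = 0 + 1141482 + 604373 + 2188546 + 894955 = 4829356
Σ Rᵢ = 0 + 300 + 160 + 576 + 237 = 1273
N̂ = 4829356 / 1273 ≈ 3793.7 → 3794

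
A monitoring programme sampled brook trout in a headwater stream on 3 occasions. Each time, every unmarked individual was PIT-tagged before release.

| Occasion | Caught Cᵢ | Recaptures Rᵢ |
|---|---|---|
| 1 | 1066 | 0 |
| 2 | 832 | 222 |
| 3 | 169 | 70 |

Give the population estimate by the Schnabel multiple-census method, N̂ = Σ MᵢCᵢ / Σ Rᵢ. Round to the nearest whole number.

N ≈ 4007

Marked at large before each occasion: Mᵢ = Σⱼ<ᵢ (Cⱼ − Rⱼ) → M1=0, M2=1066, M3=1676
Σ MᵢCᵢ = 0·1066 + 1066·832 + 1676·169 = 0 + 886912 + 283244 = 1170156
Σ Rᵢ = 0 + 222 + 70 = 292
N̂ = 1170156 / 292 ≈ 4007.4 → 4007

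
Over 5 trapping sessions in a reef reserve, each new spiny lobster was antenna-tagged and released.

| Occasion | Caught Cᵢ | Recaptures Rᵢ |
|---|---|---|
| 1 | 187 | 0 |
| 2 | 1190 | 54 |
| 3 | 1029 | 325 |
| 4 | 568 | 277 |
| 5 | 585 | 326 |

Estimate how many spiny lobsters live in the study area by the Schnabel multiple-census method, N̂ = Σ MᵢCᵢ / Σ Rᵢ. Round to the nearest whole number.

N ≈ 4166

Marked at large before each occasion: Mᵢ = Σⱼ<ᵢ (Cⱼ − Rⱼ) → M1=0, M2=187, M3=1323, M4=2027, M5=2318
Σ MᵢCᵢ = 0·187 + 187·1190 + 1323·1029 + 2027·568 + 2318·585 = 0 + 222530 + 1361367 + 1151336 + 1356030 = 4091263
Σ Rᵢ = 0 + 54 + 325 + 277 + 326 = 982
N̂ = 4091263 / 982 ≈ 4166.3 → 4166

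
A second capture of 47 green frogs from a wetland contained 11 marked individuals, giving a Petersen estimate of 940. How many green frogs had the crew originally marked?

From N = M·C/R: M = N·R / C = 940·11 / 47 = 10340 / 47 = 220.

M = 220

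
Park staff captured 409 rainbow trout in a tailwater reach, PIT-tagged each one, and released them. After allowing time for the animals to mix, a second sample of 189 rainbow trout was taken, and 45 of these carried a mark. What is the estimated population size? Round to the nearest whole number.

N ≈ 1718

Lincoln-Petersen assumes M/N = R/C, so N = M·C / R.
N = (409 × 189) / 45 = 77301 / 45 ≈ 1717.8 → 1718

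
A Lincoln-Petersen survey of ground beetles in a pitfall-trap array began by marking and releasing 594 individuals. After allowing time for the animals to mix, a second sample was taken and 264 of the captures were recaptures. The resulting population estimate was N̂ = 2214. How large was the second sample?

From N = M·C/R: C = N·R / M = 2214·264 / 594 = 584496 / 594 = 984.

C = 984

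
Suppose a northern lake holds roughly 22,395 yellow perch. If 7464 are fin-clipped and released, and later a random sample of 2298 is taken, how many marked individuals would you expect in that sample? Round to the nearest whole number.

Expected recaptures E[R] = M·C / N.
E[R] = 7464 × 2298 / 22395 = 17152272 / 22395 ≈ 765.9 → 766

expected recaptures ≈ 766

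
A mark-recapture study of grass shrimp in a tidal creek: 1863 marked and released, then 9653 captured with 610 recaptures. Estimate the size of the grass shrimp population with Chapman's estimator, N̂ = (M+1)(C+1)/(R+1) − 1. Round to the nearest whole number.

N ≈ 29,451

N̂ = (1863+1)(9653+1)/(610+1) − 1 = 1864·9654/611 − 1
= 17995056/611 − 1 ≈ 29451.8 − 1 ≈ 29450.8 → 29451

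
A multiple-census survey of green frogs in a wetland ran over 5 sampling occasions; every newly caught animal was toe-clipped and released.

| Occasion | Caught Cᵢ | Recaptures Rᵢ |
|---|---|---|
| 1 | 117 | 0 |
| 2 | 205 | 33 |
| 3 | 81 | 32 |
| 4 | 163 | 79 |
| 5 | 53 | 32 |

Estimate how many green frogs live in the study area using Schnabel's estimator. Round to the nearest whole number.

N ≈ 709

Marked at large before each occasion: Mᵢ = Σⱼ<ᵢ (Cⱼ − Rⱼ) → M1=0, M2=117, M3=289, M4=338, M5=422
Σ MᵢCᵢ = 0·117 + 117·205 + 289·81 + 338·163 + 422·53 = 0 + 23985 + 23409 + 55094 + 22366 = 124854
Σ Rᵢ = 0 + 33 + 32 + 79 + 32 = 176
N̂ = 124854 / 176 ≈ 709.4 → 709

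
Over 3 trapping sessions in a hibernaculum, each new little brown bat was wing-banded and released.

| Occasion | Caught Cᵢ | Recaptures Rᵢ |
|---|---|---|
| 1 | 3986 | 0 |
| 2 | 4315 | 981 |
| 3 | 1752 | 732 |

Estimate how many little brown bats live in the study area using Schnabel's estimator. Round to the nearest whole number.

Marked at large before each occasion: Mᵢ = Σⱼ<ᵢ (Cⱼ − Rⱼ) → M1=0, M2=3986, M3=7320
Σ MᵢCᵢ = 0·3986 + 3986·4315 + 7320·1752 = 0 + 17199590 + 12824640 = 30024230
Σ Rᵢ = 0 + 981 + 732 = 1713
N̂ = 30024230 / 1713 ≈ 17527.3 → 17527

N ≈ 17,527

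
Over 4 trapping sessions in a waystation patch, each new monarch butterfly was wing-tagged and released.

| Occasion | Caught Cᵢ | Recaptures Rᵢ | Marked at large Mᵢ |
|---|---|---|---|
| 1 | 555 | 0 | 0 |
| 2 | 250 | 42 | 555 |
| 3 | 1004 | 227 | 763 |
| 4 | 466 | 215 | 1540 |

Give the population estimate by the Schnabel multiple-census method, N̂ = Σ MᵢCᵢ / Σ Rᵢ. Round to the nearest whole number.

N ≈ 3352

Σ MᵢCᵢ = 0·555 + 555·250 + 763·1004 + 1540·466 = 0 + 138750 + 766052 + 717640 = 1622442
Σ Rᵢ = 0 + 42 + 227 + 215 = 484
N̂ = 1622442 / 484 ≈ 3352.2 → 3352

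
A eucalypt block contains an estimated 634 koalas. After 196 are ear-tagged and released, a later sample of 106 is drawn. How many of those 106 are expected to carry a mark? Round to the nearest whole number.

The marked fraction of the population is 196/634, so in a sample of 106 expect C·(M/N) marked.
E[R] = 196 × 106 / 634 = 20776 / 634 ≈ 32.8 → 33

expected recaptures ≈ 33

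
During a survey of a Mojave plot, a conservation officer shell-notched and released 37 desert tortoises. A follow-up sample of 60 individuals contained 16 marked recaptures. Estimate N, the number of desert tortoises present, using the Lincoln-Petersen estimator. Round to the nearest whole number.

If marked individuals mix randomly, R/C ≈ M/N, giving N ≈ M·C/R.
N = (37 × 60) / 16 = 2220 / 16 ≈ 138.8 → 139

N ≈ 139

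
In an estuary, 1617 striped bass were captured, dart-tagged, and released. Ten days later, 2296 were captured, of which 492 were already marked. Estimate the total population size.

If marked individuals mix randomly, R/C ≈ M/N, giving N ≈ M·C/R.
N = (1617 × 2296) / 492 = 3712632 / 492 = 7546

N = 7546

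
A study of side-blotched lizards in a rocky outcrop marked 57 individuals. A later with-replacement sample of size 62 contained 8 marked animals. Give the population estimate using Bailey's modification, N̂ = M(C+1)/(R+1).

N̂ = 57·(62+1)/(8+1) = 57·63/9 = 3591/9 = 399

N = 399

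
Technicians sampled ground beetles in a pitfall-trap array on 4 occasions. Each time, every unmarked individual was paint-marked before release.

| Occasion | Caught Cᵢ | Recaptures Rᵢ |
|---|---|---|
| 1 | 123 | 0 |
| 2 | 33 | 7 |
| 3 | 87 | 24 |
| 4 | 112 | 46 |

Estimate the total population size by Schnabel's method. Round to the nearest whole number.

N ≈ 529

Marked at large before each occasion: Mᵢ = Σⱼ<ᵢ (Cⱼ − Rⱼ) → M1=0, M2=123, M3=149, M4=212
Σ MᵢCᵢ = 0·123 + 123·33 + 149·87 + 212·112 = 0 + 4059 + 12963 + 23744 = 40766
Σ Rᵢ = 0 + 7 + 24 + 46 = 77
N̂ = 40766 / 77 ≈ 529.4 → 529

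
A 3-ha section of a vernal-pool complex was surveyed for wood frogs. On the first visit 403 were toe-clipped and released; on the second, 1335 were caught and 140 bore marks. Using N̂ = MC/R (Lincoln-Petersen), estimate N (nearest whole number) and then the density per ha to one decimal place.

density ≈ 1281.0 wood frogs per ha

N̂ = 403·1335/140 = 538005/140 ≈ 3842.9 → 3843
Density = N̂ / area = 3843 / 3 = 1281.0 per ha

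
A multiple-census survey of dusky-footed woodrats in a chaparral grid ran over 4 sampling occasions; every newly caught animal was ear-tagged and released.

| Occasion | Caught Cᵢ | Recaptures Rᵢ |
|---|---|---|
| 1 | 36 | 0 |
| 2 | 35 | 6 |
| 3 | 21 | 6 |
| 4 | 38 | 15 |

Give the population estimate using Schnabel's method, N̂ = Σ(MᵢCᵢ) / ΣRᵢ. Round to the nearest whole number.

Marked at large before each occasion: Mᵢ = Σⱼ<ᵢ (Cⱼ − Rⱼ) → M1=0, M2=36, M3=65, M4=80
Σ MᵢCᵢ = 0·36 + 36·35 + 65·21 + 80·38 = 0 + 1260 + 1365 + 3040 = 5665
Σ Rᵢ = 0 + 6 + 6 + 15 = 27
N̂ = 5665 / 27 ≈ 209.8 → 210

N ≈ 210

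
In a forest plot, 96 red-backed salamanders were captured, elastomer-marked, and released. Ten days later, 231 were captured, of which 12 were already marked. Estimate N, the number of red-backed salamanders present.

N = 1848

The marked fraction in the recapture sample should equal the marked fraction in the population: 12/231 = 96/N.
N = (96 × 231) / 12 = 22176 / 12 = 1848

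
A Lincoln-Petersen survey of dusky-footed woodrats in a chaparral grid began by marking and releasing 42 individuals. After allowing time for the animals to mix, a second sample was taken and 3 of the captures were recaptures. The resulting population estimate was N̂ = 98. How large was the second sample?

C = 7

From N = M·C/R: C = N·R / M = 98·3 / 42 = 294 / 42 = 7.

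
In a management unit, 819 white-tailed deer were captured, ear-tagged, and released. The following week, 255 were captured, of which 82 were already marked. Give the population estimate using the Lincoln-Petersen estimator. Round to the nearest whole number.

N ≈ 2547

If marked individuals mix randomly, R/C ≈ M/N, giving N ≈ M·C/R.
N = (819 × 255) / 82 = 208845 / 82 ≈ 2546.9 → 2547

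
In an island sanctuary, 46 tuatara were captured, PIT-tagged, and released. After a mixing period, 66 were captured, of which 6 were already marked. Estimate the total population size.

N = (46 × 66) / 6 = 3036 / 6 = 506

N = 506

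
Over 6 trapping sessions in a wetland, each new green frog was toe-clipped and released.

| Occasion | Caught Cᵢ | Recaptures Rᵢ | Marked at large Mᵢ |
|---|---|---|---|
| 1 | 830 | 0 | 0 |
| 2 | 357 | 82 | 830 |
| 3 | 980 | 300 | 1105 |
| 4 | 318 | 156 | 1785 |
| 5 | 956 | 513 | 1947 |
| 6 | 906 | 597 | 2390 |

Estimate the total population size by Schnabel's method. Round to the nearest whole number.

N ≈ 3625

Σ MᵢCᵢ = 0·830 + 830·357 + 1105·980 + 1785·318 + 1947·956 + 2390·906 = 0 + 296310 + 1082900 + 567630 + 1861332 + 2165340 = 5973512
Σ Rᵢ = 0 + 82 + 300 + 156 + 513 + 597 = 1648
N̂ = 5973512 / 1648 ≈ 3624.7 → 3625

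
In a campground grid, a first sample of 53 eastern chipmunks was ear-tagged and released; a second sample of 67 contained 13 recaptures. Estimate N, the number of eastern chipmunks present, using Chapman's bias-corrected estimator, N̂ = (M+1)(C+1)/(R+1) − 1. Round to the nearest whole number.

N̂ = (53+1)(67+1)/(13+1) − 1 = 54·68/14 − 1
= 3672/14 − 1 ≈ 262.3 − 1 ≈ 261.3 → 261

N ≈ 261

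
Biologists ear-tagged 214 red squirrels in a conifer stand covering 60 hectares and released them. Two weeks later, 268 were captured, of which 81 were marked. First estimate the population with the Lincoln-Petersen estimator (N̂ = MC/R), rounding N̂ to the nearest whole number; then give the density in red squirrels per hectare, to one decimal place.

N̂ = 214·268/81 = 57352/81 ≈ 708.0 → 708
Density = N̂ / area = 708 / 60 ≈ 11.80 → 11.8 per hectare

density ≈ 11.8 red squirrels per hectare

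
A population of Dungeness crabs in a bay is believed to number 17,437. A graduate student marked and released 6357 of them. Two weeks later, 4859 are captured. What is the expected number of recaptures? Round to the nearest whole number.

The marked fraction of the population is 6357/17437, so in a sample of 4859 expect C·(M/N) marked.
E[R] = 6357 × 4859 / 17437 = 30888663 / 17437 ≈ 1771.4 → 1771

expected recaptures ≈ 1771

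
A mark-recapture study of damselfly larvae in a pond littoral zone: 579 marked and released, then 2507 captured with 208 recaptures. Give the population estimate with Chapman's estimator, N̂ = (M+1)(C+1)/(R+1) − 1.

N̂ = (579+1)(2507+1)/(208+1) − 1 = 580·2508/209 − 1
= 1454640/209 − 1 = 6960 − 1 = 6959

N = 6959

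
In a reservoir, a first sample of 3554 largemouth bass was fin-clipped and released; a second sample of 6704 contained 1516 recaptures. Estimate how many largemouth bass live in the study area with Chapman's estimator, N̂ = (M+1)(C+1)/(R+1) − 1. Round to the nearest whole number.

N ≈ 15,712

N̂ = (3554+1)(6704+1)/(1516+1) − 1 = 3555·6705/1517 − 1
= 23836275/1517 − 1 ≈ 15712.8 − 1 ≈ 15711.8 → 15712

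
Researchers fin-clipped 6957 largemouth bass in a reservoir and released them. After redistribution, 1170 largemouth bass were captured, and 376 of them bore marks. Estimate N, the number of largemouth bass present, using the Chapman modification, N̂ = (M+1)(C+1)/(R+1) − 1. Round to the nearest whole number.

N ≈ 21,611

N̂ = (6957+1)(1170+1)/(376+1) − 1 = 6958·1171/377 − 1
= 8147818/377 − 1 ≈ 21612.2 − 1 ≈ 21611.2 → 21611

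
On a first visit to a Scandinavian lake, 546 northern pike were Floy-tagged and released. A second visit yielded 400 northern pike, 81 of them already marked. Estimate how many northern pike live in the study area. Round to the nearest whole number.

If marked individuals mix randomly, R/C ≈ M/N, giving N ≈ M·C/R.
N = (546 × 400) / 81 = 218400 / 81 ≈ 2696.3 → 2696

N ≈ 2696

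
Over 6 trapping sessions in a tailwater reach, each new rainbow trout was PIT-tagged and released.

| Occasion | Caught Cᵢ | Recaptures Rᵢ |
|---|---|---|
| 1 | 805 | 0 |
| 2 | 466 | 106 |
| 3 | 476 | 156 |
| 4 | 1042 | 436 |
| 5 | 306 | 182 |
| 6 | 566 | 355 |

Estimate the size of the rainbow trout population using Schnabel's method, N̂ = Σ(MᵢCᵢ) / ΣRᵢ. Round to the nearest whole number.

N ≈ 3539

Marked at large before each occasion: Mᵢ = Σⱼ<ᵢ (Cⱼ − Rⱼ) → M1=0, M2=805, M3=1165, M4=1485, M5=2091, M6=2215
Σ MᵢCᵢ = 0·805 + 805·466 + 1165·476 + 1485·1042 + 2091·306 + 2215·566 = 0 + 375130 + 554540 + 1547370 + 639846 + 1253690 = 4370576
Σ Rᵢ = 0 + 106 + 156 + 436 + 182 + 355 = 1235
N̂ = 4370576 / 1235 ≈ 3538.9 → 3539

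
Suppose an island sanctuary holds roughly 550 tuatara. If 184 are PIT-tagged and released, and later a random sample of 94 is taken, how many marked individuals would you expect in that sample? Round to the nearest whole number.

Expected recaptures E[R] = M·C / N.
E[R] = 184 × 94 / 550 = 17296 / 550 ≈ 31.4 → 31

expected recaptures ≈ 31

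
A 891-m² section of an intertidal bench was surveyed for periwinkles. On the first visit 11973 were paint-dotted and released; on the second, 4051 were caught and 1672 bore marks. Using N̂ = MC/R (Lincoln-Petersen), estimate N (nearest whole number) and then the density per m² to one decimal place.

N̂ = 11973·4051/1672 = 48502623/1672 ≈ 29008.7 → 29009
Density = N̂ / area = 29009 / 891 ≈ 32.56 → 32.6 per m²

density ≈ 32.6 periwinkles per m²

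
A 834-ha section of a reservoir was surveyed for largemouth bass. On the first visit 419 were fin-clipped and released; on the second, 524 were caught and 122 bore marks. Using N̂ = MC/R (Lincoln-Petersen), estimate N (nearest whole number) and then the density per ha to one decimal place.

density ≈ 2.2 largemouth bass per ha

N̂ = 419·524/122 = 219556/122 ≈ 1799.6 → 1800
Density = N̂ / area = 1800 / 834 ≈ 2.16 → 2.2 per ha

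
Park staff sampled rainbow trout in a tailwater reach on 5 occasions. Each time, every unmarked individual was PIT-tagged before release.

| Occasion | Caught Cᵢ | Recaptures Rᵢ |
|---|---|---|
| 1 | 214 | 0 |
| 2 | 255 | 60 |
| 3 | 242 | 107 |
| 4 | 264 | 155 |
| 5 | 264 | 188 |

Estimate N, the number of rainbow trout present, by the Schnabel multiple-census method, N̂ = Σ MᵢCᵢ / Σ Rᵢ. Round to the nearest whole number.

N ≈ 921

Marked at large before each occasion: Mᵢ = Σⱼ<ᵢ (Cⱼ − Rⱼ) → M1=0, M2=214, M3=409, M4=544, M5=653
Σ MᵢCᵢ = 0·214 + 214·255 + 409·242 + 544·264 + 653·264 = 0 + 54570 + 98978 + 143616 + 172392 = 469556
Σ Rᵢ = 0 + 60 + 107 + 155 + 188 = 510
N̂ = 469556 / 510 ≈ 920.7 → 921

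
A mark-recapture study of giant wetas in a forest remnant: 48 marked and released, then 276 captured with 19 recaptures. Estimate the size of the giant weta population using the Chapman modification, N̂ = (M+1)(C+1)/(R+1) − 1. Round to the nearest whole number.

N ≈ 678

N̂ = (48+1)(276+1)/(19+1) − 1 = 49·277/20 − 1
= 13573/20 − 1 ≈ 678.6 − 1 ≈ 677.6 → 678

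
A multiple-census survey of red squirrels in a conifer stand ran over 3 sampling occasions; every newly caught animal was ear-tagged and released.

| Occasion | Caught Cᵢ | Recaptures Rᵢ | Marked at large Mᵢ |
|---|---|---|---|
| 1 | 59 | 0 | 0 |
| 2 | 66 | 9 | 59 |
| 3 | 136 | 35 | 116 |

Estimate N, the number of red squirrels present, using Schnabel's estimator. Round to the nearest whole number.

N ≈ 447

Σ MᵢCᵢ = 0·59 + 59·66 + 116·136 = 0 + 3894 + 15776 = 19670
Σ Rᵢ = 0 + 9 + 35 = 44
N̂ = 19670 / 44 ≈ 447.0 → 447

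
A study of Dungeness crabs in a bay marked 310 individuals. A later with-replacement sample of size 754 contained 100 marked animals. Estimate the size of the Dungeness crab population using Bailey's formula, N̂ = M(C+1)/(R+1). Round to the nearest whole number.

N ≈ 2317

N̂ = 310·(754+1)/(100+1) = 310·755/101 = 234050/101 ≈ 2317.3 → 2317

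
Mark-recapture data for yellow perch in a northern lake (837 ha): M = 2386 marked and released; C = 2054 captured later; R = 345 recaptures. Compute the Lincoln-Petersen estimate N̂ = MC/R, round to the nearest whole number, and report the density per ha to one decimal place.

N̂ = 2386·2054/345 = 4900844/345 ≈ 14205.3 → 14205
Density = N̂ / area = 14205 / 837 ≈ 16.97 → 17.0 per ha

density ≈ 17.0 yellow perch per ha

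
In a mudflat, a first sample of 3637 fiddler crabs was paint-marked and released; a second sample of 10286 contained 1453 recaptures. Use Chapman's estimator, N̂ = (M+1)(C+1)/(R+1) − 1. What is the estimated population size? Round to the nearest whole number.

N̂ = (3637+1)(10286+1)/(1453+1) − 1 = 3638·10287/1454 − 1
= 37424106/1454 − 1 ≈ 25738.7 − 1 ≈ 25737.7 → 25738

N ≈ 25,738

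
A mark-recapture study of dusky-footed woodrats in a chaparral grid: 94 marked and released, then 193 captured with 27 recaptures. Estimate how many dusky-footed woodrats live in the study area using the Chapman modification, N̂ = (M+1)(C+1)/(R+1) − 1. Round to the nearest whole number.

N̂ = (94+1)(193+1)/(27+1) − 1 = 95·194/28 − 1
= 18430/28 − 1 ≈ 658.2 − 1 ≈ 657.2 → 657

N ≈ 657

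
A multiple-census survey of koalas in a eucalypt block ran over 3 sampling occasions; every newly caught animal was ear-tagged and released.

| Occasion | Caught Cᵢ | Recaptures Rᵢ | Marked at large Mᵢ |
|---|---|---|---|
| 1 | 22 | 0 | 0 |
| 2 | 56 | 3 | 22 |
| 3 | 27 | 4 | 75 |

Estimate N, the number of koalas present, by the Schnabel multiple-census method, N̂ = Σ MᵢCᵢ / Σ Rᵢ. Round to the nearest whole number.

N ≈ 465

Σ MᵢCᵢ = 0·22 + 22·56 + 75·27 = 0 + 1232 + 2025 = 3257
Σ Rᵢ = 0 + 3 + 4 = 7
N̂ = 3257 / 7 ≈ 465.3 → 465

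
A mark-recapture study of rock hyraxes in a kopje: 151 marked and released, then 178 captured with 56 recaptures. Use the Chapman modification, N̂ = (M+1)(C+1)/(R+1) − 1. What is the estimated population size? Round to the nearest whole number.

N̂ = (151+1)(178+1)/(56+1) − 1 = 152·179/57 − 1
= 27208/57 − 1 ≈ 477.3 − 1 ≈ 476.3 → 476

N ≈ 476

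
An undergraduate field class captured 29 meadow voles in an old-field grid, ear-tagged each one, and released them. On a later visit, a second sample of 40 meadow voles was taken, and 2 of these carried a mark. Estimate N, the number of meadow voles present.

The marked fraction in the recapture sample should equal the marked fraction in the population: 2/40 = 29/N.
N = (29 × 40) / 2 = 1160 / 2 = 580

N = 580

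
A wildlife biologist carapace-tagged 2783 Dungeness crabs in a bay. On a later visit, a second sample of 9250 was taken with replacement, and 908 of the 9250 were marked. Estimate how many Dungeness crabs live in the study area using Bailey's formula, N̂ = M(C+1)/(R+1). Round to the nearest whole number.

N ≈ 28,323

N̂ = 2783·(9250+1)/(908+1) = 2783·9251/909 = 25745533/909 ≈ 28322.9 → 28323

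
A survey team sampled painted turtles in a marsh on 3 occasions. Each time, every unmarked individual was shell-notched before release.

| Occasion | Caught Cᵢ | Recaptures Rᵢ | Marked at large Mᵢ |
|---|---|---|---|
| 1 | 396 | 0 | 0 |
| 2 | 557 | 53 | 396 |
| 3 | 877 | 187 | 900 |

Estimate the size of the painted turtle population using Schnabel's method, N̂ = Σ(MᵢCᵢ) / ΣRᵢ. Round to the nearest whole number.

Σ MᵢCᵢ = 0·396 + 396·557 + 900·877 = 0 + 220572 + 789300 = 1009872
Σ Rᵢ = 0 + 53 + 187 = 240
N̂ = 1009872 / 240 ≈ 4207.8 → 4208

N ≈ 4208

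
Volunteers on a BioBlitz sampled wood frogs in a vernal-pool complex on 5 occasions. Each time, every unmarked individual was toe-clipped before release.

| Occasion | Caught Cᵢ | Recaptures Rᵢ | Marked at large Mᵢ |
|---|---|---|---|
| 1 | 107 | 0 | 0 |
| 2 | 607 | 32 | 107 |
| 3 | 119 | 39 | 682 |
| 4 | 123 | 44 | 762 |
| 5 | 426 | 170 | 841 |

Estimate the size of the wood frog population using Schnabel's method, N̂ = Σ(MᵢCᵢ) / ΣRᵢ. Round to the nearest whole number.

N ≈ 2099

Σ MᵢCᵢ = 0·107 + 107·607 + 682·119 + 762·123 + 841·426 = 0 + 64949 + 81158 + 93726 + 358266 = 598099
Σ Rᵢ = 0 + 32 + 39 + 44 + 170 = 285
N̂ = 598099 / 285 ≈ 2098.6 → 2099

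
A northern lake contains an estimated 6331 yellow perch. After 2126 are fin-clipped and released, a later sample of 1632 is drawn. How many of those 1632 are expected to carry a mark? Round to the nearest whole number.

expected recaptures ≈ 548

The marked fraction of the population is 2126/6331, so in a sample of 1632 expect C·(M/N) marked.
E[R] = 2126 × 1632 / 6331 = 3469632 / 6331 ≈ 548.0 → 548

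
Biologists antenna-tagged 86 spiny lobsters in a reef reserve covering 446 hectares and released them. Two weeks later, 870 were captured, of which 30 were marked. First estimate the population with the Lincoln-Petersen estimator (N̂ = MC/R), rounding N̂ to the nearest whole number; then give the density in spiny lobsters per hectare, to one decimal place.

density ≈ 5.6 spiny lobsters per hectare

N̂ = 86·870/30 = 74820/30 = 2494
Density = N̂ / area = 2494 / 446 ≈ 5.59 → 5.6 per hectare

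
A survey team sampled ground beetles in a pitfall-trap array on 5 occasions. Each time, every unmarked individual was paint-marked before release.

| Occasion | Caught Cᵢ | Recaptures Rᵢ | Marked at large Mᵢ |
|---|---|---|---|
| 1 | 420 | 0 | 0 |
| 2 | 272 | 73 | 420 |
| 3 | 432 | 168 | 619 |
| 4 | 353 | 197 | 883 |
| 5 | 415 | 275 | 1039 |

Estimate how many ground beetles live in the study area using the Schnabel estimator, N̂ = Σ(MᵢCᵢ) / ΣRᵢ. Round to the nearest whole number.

Σ MᵢCᵢ = 0·420 + 420·272 + 619·432 + 883·353 + 1039·415 = 0 + 114240 + 267408 + 311699 + 431185 = 1124532
Σ Rᵢ = 0 + 73 + 168 + 197 + 275 = 713
N̂ = 1124532 / 713 ≈ 1577.2 → 1577

N ≈ 1577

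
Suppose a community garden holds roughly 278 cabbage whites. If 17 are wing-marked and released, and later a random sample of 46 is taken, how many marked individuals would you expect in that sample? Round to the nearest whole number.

expected recaptures ≈ 3

Expected recaptures E[R] = M·C / N.
E[R] = 17 × 46 / 278 = 782 / 278 ≈ 2.8 → 3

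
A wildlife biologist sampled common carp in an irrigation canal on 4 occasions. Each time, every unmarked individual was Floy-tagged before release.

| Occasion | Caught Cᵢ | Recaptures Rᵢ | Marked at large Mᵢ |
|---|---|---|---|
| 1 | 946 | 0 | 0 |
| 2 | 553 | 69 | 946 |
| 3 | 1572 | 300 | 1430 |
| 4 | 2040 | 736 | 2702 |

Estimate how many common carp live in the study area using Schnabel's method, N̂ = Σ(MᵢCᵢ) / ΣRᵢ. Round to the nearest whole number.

Σ MᵢCᵢ = 0·946 + 946·553 + 1430·1572 + 2702·2040 = 0 + 523138 + 2247960 + 5512080 = 8283178
Σ Rᵢ = 0 + 69 + 300 + 736 = 1105
N̂ = 8283178 / 1105 ≈ 7496.1 → 7496

N ≈ 7496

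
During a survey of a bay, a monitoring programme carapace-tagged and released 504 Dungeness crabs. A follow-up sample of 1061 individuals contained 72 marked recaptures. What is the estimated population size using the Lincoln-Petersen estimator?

Lincoln-Petersen assumes M/N = R/C, so N = M·C / R.
N = (504 × 1061) / 72 = 534744 / 72 = 7427

N = 7427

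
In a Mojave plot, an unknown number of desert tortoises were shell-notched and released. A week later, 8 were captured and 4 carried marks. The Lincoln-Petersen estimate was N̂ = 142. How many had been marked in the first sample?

From N = M·C/R: M = N·R / C = 142·4 / 8 = 568 / 8 = 71.

M = 71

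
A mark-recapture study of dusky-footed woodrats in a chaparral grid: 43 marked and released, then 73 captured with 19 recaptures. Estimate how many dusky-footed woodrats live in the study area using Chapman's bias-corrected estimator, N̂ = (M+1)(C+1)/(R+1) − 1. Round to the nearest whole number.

N ≈ 162

N̂ = (43+1)(73+1)/(19+1) − 1 = 44·74/20 − 1
= 3256/20 − 1 ≈ 162.8 − 1 ≈ 161.8 → 162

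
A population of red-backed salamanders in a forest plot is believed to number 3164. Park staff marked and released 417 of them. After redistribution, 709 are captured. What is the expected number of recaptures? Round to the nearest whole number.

Expected recaptures E[R] = M·C / N.
E[R] = 417 × 709 / 3164 = 295653 / 3164 ≈ 93.4 → 93

expected recaptures ≈ 93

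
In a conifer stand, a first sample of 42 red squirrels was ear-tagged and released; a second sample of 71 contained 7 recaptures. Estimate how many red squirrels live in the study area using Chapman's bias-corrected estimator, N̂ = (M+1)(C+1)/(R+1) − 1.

N̂ = (42+1)(71+1)/(7+1) − 1 = 43·72/8 − 1
= 3096/8 − 1 = 387 − 1 = 386

N = 386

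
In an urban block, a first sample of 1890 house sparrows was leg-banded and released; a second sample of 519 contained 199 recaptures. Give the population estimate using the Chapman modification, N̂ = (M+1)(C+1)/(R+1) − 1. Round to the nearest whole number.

N ≈ 4916

N̂ = (1890+1)(519+1)/(199+1) − 1 = 1891·520/200 − 1
= 983320/200 − 1 ≈ 4916.6 − 1 ≈ 4915.6 → 4916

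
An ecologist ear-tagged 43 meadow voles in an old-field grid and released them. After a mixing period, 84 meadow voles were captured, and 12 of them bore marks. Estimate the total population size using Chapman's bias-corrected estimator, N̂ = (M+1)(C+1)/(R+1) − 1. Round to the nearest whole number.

N̂ = (43+1)(84+1)/(12+1) − 1 = 44·85/13 − 1
= 3740/13 − 1 ≈ 287.7 − 1 ≈ 286.7 → 287

N ≈ 287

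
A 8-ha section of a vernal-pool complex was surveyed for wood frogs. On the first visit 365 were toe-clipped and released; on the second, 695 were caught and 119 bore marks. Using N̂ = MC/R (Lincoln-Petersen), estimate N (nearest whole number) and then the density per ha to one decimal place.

N̂ = 365·695/119 = 253675/119 ≈ 2131.7 → 2132
Density = N̂ / area = 2132 / 8 ≈ 266.50 → 266.5 per ha

density ≈ 266.5 wood frogs per ha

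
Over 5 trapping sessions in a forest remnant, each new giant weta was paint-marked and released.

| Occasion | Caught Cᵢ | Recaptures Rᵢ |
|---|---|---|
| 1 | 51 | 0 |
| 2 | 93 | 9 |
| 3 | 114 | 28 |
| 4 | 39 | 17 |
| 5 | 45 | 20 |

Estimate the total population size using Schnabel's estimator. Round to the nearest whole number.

N ≈ 536

Marked at large before each occasion: Mᵢ = Σⱼ<ᵢ (Cⱼ − Rⱼ) → M1=0, M2=51, M3=135, M4=221, M5=243
Σ MᵢCᵢ = 0·51 + 51·93 + 135·114 + 221·39 + 243·45 = 0 + 4743 + 15390 + 8619 + 10935 = 39687
Σ Rᵢ = 0 + 9 + 28 + 17 + 20 = 74
N̂ = 39687 / 74 ≈ 536.3 → 536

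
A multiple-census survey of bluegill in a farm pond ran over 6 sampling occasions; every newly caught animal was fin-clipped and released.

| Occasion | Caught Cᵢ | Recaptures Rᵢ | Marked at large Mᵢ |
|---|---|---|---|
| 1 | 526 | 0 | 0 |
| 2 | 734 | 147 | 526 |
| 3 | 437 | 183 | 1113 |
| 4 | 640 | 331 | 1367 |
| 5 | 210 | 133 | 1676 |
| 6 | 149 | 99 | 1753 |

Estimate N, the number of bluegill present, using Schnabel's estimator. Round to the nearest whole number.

N ≈ 2643

Σ MᵢCᵢ = 0·526 + 526·734 + 1113·437 + 1367·640 + 1676·210 + 1753·149 = 0 + 386084 + 486381 + 874880 + 351960 + 261197 = 2360502
Σ Rᵢ = 0 + 147 + 183 + 331 + 133 + 99 = 893
N̂ = 2360502 / 893 ≈ 2643.3 → 2643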